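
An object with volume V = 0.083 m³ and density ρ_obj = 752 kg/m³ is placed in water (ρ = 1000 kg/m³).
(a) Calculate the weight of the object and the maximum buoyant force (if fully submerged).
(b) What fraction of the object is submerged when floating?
(a) W=rho_obj*g*V=752*9.81*0.083=612.3 N; F_B(max)=rho*g*V=1000*9.81*0.083=814.2 N
(b) Floating fraction=rho_obj/rho=752/1000=0.752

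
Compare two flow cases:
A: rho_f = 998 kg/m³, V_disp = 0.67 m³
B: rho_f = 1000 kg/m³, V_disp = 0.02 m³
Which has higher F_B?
F_B(A) = 6560 N, F_B(B) = 196.2 N. Answer: A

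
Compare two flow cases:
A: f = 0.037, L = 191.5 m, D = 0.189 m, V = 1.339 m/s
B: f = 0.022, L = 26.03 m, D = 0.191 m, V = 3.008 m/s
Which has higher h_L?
h_L(A) = 3.426 m, h_L(B) = 1.383 m. Answer: A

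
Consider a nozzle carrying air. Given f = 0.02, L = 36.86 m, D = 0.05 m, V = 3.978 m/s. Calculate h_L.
Formula: h_L = f \frac{L}{D} \frac{V^2}{2g}
h_L = 0.02·(36.86/0.05)·3.978²/(2·9.81) = 11.89 m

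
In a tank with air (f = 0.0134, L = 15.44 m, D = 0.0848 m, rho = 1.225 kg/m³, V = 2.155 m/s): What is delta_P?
Formula: \Delta P = f \frac{L}{D} \frac{\rho V^2}{2}
delta_P = 0.0134·(15.44/0.0848)·0.5·1.225·2.155²/1000 = 0.00694 kPa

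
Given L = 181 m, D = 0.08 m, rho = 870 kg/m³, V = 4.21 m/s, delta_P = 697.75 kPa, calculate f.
Formula: \Delta P = f \frac{L}{D} \frac{\rho V^2}{2}
Substituting knowns: 697.75 = f·(181/0.08)·0.5·870·4.21²/1000
Solving for f: f = (697.75·1000)/((181/0.08)·0.5·870·4.21²) = 0.04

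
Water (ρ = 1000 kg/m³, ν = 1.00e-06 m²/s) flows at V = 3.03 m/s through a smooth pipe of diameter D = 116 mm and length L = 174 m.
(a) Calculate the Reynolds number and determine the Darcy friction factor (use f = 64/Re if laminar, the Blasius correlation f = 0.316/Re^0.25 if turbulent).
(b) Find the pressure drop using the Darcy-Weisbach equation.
(a) Re = V·D/ν = 3.03·0.116/1.00e-06 = 351480 → turbulent (Re > 4000); f = 0.316/Re^0.25 = 0.316/351480^0.25 = 0.012978 (Blasius is strictly valid for Re ≲ 1e5; used here as the smooth-pipe estimate the problem specifies)
(b) Darcy-Weisbach: ΔP = f·(L/D)·½ρV²/1000 = 0.012978·(174/0.116)·½·1000·3.03²/1000 = 89.36 kPa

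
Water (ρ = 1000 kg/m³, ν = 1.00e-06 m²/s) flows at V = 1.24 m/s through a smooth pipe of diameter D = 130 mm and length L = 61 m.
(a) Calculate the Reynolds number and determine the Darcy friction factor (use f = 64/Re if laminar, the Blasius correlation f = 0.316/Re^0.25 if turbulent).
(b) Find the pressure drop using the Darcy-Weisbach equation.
(a) Re = V·D/ν = 1.24·0.13/1.00e-06 = 161200 → turbulent (Re > 4000); f = 0.316/Re^0.25 = 0.316/161200^0.25 = 0.015771 (Blasius is strictly valid for Re ≲ 1e5; used here as the smooth-pipe estimate the problem specifies)
(b) Darcy-Weisbach: ΔP = f·(L/D)·½ρV²/1000 = 0.015771·(61/0.130)·½·1000·1.24²/1000 = 5.689 kPa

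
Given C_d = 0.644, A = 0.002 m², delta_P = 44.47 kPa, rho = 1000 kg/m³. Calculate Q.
Formula: Q = C_d A \sqrt{\frac{2 \Delta P}{\rho}}
Q = 0.644·0.002·√(2·(44.47·1000)/1000)·1000 = 12.15 L/s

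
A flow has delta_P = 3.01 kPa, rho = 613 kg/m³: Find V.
Formula: V = \sqrt{\frac{2 \Delta P}{\rho}}
V = √(2·(3.01·1000)/613) = 3.134 m/s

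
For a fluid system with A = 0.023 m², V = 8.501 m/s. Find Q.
Formula: Q = A V
Q = 0.023·8.501·1000 = 195.5 L/s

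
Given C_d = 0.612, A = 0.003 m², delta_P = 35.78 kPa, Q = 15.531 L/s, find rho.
Formula: Q = C_d A \sqrt{\frac{2 \Delta P}{\rho}}
Substituting knowns: 15.531 = 0.612·0.003·√(2·(35.78·1000)/rho)·1000
Solving for rho: rho = 2·(35.78·1000)/((15.531/1000)/(0.612·0.003))² = 1000 kg/m³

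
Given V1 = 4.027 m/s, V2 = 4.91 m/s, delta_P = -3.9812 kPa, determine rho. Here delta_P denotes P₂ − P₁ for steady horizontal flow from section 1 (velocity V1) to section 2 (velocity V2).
Formula: \Delta P = \frac{1}{2} \rho (V_1^2 - V_2^2)
Substituting knowns: -3.9812 = 0.5·rho·(4.027² − 4.91²)/1000
Solving for rho: rho = 2·(-3.9812·1000)/(4.027² − 4.91²) = 1009 kg/m³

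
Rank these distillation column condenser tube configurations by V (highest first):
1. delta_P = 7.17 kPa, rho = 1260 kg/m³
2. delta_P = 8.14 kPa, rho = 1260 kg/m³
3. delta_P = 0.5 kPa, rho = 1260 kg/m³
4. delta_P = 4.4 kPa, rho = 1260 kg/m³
Case 1: V = 3.374 m/s
Case 2: V = 3.595 m/s
Case 3: V = 0.8909 m/s
Case 4: V = 2.643 m/s
Ranking (highest first): 2, 1, 4, 3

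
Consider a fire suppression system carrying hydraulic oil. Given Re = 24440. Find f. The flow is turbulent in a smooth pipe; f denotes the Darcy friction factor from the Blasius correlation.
Formula: f = \frac{0.316}{Re^{0.25}}
f = 0.316/24440^0.25 = 0.02527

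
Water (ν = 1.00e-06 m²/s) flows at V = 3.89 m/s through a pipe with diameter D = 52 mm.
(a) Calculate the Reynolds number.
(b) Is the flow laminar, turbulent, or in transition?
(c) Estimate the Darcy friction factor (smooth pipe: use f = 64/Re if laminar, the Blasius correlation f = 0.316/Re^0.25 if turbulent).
(a) Re = V·D/ν = 3.89·0.052/1.00e-06 = 202280
(b) Flow regime: turbulent (Re > 4000)
(c) Friction factor: f = 0.316/Re^0.25 = 0.316/202280^0.25 = 0.0149 (Blasius is strictly valid for Re ≲ 1e5; used here as the smooth-pipe estimate the problem specifies)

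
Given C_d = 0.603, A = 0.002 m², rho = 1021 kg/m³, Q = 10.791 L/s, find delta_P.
Formula: Q = C_d A \sqrt{\frac{2 \Delta P}{\rho}}
Substituting knowns: 10.791 = 0.603·0.002·√(2·(delta_P·1000)/1021)·1000
Solving for delta_P: delta_P = ((10.791/1000)/(0.603·0.002))²·1021/2/1000 = 40.87 kPa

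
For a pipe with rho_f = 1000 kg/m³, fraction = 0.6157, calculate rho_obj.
Formula: f_{sub} = \frac{\rho_{obj}}{\rho_f}
Substituting knowns: 0.6157 = rho_obj/1000
Solving for rho_obj: rho_obj = 0.6157·1000 = 615.7 kg/m³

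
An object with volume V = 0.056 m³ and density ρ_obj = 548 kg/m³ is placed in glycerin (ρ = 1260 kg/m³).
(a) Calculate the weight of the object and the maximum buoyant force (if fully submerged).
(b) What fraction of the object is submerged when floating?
(a) W=rho_obj*g*V=548*9.81*0.056=301.0 N; F_B(max)=rho*g*V=1260*9.81*0.056=692.2 N
(b) Floating fraction=rho_obj/rho=548/1260=0.435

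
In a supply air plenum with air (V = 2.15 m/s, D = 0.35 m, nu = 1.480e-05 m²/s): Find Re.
Formula: Re = \frac{V D}{\nu}
Re = 2.15·0.35/1.480e-05 = 50845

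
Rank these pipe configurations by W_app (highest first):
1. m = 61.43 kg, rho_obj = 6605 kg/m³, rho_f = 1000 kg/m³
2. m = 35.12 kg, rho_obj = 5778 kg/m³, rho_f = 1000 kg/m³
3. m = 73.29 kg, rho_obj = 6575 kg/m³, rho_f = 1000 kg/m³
Case 1: W_app = 511.4 N
Case 2: W_app = 284.9 N
Case 3: W_app = 609.6 N
Ranking (highest first): 3, 1, 2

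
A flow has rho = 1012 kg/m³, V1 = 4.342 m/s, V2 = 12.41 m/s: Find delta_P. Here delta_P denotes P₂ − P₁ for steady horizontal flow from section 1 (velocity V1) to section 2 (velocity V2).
Formula: \Delta P = \frac{1}{2} \rho (V_1^2 - V_2^2)
delta_P = 0.5·1012·(4.342² − 12.41²)/1000 = -68.39 kPa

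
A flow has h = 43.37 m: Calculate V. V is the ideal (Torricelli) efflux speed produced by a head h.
Formula: V = \sqrt{2 g h}
V = √(2·9.81·43.37) = 29.17 m/s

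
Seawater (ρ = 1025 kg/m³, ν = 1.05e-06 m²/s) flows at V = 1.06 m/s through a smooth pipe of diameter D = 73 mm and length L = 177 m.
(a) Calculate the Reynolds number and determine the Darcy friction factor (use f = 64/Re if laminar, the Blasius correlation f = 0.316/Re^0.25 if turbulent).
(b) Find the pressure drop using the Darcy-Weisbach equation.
(a) Re = V·D/ν = 1.06·0.073/1.05e-06 = 73695 → turbulent (Re > 4000); f = 0.316/Re^0.25 = 0.316/73695^0.25 = 0.019179
(b) Darcy-Weisbach: ΔP = f·(L/D)·½ρV²/1000 = 0.019179·(177/0.073)·½·1025·1.06²/1000 = 26.78 kPa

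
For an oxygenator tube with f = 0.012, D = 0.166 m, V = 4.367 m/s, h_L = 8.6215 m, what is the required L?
Formula: h_L = f \frac{L}{D} \frac{V^2}{2g}
Substituting knowns: 8.6215 = 0.012·(L/0.166)·4.367²/(2·9.81)
Solving for L: L = 8.6215·2·9.81·0.166/(0.012·4.367²) = 122.7 m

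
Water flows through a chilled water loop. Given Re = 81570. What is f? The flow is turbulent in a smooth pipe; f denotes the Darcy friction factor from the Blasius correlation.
Formula: f = \frac{0.316}{Re^{0.25}}
f = 0.316/81570^0.25 = 0.0187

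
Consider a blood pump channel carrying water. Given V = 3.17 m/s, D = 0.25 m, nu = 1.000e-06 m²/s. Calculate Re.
Formula: Re = \frac{V D}{\nu}
Re = 3.17·0.25/1.000e-06 = 792500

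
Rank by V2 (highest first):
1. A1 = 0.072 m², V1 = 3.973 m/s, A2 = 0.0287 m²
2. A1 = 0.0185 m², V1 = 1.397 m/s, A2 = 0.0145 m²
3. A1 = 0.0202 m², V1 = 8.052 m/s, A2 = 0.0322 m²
Case 1: V2 = 9.967 m/s
Case 2: V2 = 1.782 m/s
Case 3: V2 = 5.051 m/s
Ranking (highest first): 1, 3, 2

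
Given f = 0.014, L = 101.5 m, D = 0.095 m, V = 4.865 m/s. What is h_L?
Formula: h_L = f \frac{L}{D} \frac{V^2}{2g}
h_L = 0.014·(101.5/0.095)·4.865²/(2·9.81) = 18.04 m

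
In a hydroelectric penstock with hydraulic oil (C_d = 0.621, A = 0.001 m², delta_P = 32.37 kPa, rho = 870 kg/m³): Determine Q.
Formula: Q = C_d A \sqrt{\frac{2 \Delta P}{\rho}}
Q = 0.621·0.001·√(2·(32.37·1000)/870)·1000 = 5.357 L/s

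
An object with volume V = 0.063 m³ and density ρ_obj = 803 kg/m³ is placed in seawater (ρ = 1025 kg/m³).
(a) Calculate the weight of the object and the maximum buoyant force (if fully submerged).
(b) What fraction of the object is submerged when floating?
(a) W=rho_obj*g*V=803*9.81*0.063=496.3 N; F_B(max)=rho*g*V=1025*9.81*0.063=633.5 N
(b) Floating fraction=rho_obj/rho=803/1025=0.783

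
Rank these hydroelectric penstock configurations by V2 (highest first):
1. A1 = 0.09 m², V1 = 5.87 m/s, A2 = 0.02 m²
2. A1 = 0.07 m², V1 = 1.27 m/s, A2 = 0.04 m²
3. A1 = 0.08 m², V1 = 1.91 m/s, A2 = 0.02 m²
Case 1: V2 = 26.41 m/s
Case 2: V2 = 2.223 m/s
Case 3: V2 = 7.64 m/s
Ranking (highest first): 1, 3, 2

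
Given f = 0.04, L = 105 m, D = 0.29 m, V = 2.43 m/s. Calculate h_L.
Formula: h_L = f \frac{L}{D} \frac{V^2}{2g}
h_L = 0.04·(105/0.29)·2.43²/(2·9.81) = 4.359 m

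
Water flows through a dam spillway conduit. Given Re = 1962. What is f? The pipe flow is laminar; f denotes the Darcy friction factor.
Formula: f = \frac{64}{Re}
f = 64/1962 = 0.03262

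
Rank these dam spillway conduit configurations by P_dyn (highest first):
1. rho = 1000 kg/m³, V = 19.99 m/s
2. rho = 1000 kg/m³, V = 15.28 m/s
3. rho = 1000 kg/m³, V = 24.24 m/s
Case 1: P_dyn = 199.8 kPa
Case 2: P_dyn = 116.7 kPa
Case 3: P_dyn = 293.8 kPa
Ranking (highest first): 3, 1, 2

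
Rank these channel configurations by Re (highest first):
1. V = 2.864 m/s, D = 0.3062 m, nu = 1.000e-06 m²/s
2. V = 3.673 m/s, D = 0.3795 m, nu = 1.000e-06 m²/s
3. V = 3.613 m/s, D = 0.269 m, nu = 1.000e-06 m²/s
Case 1: Re = 876957
Case 2: Re = 1.394e+06
Case 3: Re = 971897
Ranking (highest first): 2, 3, 1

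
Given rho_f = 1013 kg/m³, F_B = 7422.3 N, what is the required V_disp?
Formula: F_B = \rho_f g V_{disp}
Substituting knowns: 7422.3 = 1013·9.81·V_disp
Solving for V_disp: V_disp = 7422.3/(1013·9.81) = 0.7469 m³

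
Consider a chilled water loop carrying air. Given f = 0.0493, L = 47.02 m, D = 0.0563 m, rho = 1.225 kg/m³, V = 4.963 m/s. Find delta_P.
Formula: \Delta P = f \frac{L}{D} \frac{\rho V^2}{2}
delta_P = 0.0493·(47.02/0.0563)·0.5·1.225·4.963²/1000 = 0.6212 kPa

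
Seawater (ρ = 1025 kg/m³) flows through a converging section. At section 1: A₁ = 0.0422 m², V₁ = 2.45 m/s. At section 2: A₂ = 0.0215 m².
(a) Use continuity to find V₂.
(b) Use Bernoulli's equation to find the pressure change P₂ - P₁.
(a) Continuity: A₁V₁=A₂V₂ -> V₂=A₁V₁/A₂=0.0422*2.45/0.0215=4.81 m/s
(b) Bernoulli: P₂-P₁=0.5*rho*(V₁^2-V₂^2)/1000=0.5*1025*(2.45^2-4.81^2)/1000=-8.781 kPa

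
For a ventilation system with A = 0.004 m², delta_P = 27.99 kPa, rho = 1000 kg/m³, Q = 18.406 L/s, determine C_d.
Formula: Q = C_d A \sqrt{\frac{2 \Delta P}{\rho}}
Substituting knowns: 18.406 = C_d·0.004·√(2·(27.99·1000)/1000)·1000
Solving for C_d: C_d = (18.406/1000)/(0.004·√(2·(27.99·1000)/1000)) = 0.615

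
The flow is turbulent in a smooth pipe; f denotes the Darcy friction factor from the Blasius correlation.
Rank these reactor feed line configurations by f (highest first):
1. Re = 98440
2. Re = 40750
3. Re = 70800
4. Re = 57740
Case 1: f = 0.01784
Case 2: f = 0.02224
Case 3: f = 0.01937
Case 4: f = 0.02039
Ranking (highest first): 2, 4, 3, 1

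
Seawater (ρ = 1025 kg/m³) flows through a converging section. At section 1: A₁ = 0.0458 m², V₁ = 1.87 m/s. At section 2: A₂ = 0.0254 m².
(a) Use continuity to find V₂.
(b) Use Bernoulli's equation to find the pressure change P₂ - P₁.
(a) Continuity: A₁V₁=A₂V₂ -> V₂=A₁V₁/A₂=0.0458*1.87/0.0254=3.37 m/s
(b) Bernoulli: P₂-P₁=0.5*rho*(V₁^2-V₂^2)/1000=0.5*1025*(1.87^2-3.37^2)/1000=-4.028 kPa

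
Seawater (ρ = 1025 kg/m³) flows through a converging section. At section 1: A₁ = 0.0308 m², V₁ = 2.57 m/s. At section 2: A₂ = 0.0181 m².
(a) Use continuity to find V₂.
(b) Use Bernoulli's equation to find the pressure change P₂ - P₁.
(a) Continuity: A₁V₁=A₂V₂ -> V₂=A₁V₁/A₂=0.0308*2.57/0.0181=4.37 m/s
(b) Bernoulli: P₂-P₁=0.5*rho*(V₁^2-V₂^2)/1000=0.5*1025*(2.57^2-4.37^2)/1000=-6.402 kPa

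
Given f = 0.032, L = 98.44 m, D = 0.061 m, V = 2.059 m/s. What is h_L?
Formula: h_L = f \frac{L}{D} \frac{V^2}{2g}
h_L = 0.032·(98.44/0.061)·2.059²/(2·9.81) = 11.16 m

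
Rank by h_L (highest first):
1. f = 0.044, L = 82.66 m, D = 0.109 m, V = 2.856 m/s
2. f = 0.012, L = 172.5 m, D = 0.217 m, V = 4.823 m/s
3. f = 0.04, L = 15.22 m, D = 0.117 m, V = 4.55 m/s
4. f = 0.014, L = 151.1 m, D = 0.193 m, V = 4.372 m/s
Case 1: h_L = 13.87 m
Case 2: h_L = 11.31 m
Case 3: h_L = 5.491 m
Case 4: h_L = 10.68 m
Ranking (highest first): 1, 2, 4, 3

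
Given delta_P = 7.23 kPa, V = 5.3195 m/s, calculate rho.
Formula: V = \sqrt{\frac{2 \Delta P}{\rho}}
Substituting knowns: 5.3195 = √(2·(7.23·1000)/rho)
Solving for rho: rho = 2·(7.23·1000)/5.3195² = 511 kg/m³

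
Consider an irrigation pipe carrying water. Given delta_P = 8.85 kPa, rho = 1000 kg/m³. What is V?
Formula: V = \sqrt{\frac{2 \Delta P}{\rho}}
V = √(2·(8.85·1000)/1000) = 4.207 m/s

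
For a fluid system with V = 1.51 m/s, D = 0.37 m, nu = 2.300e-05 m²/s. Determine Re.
Formula: Re = \frac{V D}{\nu}
Re = 1.51·0.37/2.300e-05 = 24291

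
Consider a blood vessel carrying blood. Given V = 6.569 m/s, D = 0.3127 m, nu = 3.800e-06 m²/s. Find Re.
Formula: Re = \frac{V D}{\nu}
Re = 6.569·0.3127/3.800e-06 = 540560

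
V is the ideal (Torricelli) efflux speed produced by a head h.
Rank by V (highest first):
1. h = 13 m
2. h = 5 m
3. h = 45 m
Case 1: V = 15.97 m/s
Case 2: V = 9.905 m/s
Case 3: V = 29.71 m/s
Ranking (highest first): 3, 1, 2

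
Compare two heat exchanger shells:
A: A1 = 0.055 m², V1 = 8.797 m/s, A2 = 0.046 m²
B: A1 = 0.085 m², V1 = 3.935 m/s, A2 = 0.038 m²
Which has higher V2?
V2(A) = 10.52 m/s, V2(B) = 8.802 m/s. Answer: A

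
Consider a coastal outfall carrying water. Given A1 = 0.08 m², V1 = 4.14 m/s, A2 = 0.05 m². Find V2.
Formula: V_2 = \frac{A_1 V_1}{A_2}
V2 = 0.08·4.14/0.05 = 6.624 m/s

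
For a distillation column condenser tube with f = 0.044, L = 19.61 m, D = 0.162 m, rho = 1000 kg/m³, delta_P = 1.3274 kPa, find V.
Formula: \Delta P = f \frac{L}{D} \frac{\rho V^2}{2}
Substituting knowns: 1.3274 = 0.044·(19.61/0.162)·0.5·1000·V²/1000
Solving for V: V = √((1.3274·1000)/(0.044·(19.61/0.162)·0.5·1000)) = 0.706 m/s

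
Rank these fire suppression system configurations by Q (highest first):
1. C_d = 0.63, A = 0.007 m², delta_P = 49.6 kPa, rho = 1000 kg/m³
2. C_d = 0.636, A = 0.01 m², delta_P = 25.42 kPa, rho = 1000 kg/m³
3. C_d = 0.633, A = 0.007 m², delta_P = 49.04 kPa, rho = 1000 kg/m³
Case 1: Q = 43.92 L/s
Case 2: Q = 45.35 L/s
Case 3: Q = 43.88 L/s
Ranking (highest first): 2, 1, 3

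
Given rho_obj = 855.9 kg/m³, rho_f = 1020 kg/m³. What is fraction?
Formula: f_{sub} = \frac{\rho_{obj}}{\rho_f}
fraction = 855.9/1020 = 0.8391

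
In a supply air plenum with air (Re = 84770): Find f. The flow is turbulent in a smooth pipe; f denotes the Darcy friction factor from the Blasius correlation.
Formula: f = \frac{0.316}{Re^{0.25}}
f = 0.316/84770^0.25 = 0.01852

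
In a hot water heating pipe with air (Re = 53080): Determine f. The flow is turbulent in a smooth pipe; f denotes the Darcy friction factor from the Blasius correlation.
Formula: f = \frac{0.316}{Re^{0.25}}
f = 0.316/53080^0.25 = 0.02082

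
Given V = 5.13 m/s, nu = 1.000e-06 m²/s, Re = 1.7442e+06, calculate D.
Formula: Re = \frac{V D}{\nu}
Substituting knowns: 1.7442e+06 = 5.13·D/1.000e-06
Solving for D: D = 1.7442e+06·1.000e-06/5.13 = 0.34 m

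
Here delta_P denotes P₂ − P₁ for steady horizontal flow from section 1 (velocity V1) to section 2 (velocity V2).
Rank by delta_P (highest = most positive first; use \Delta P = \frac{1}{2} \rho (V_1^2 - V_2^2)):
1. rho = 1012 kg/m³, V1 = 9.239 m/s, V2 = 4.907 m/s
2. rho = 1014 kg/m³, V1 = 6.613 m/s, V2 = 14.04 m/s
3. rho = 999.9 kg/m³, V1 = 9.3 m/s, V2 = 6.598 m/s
Case 1: delta_P = 31.01 kPa
Case 2: delta_P = -77.77 kPa
Case 3: delta_P = 21.48 kPa
Ranking (highest first): 1, 3, 2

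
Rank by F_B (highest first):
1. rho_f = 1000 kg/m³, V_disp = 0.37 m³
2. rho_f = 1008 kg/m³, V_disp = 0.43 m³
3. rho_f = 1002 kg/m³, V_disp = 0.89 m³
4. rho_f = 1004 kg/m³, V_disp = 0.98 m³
Case 1: F_B = 3630 N
Case 2: F_B = 4252 N
Case 3: F_B = 8748 N
Case 4: F_B = 9652 N
Ranking (highest first): 4, 3, 2, 1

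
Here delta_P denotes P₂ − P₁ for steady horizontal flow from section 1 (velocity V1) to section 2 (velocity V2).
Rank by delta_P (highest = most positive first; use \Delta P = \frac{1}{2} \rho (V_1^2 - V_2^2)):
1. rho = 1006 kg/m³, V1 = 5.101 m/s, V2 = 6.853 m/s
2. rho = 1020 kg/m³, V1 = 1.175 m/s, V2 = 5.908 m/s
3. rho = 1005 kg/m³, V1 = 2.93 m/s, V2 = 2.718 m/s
Case 1: delta_P = -10.53 kPa
Case 2: delta_P = -17.1 kPa
Case 3: delta_P = 0.6017 kPa
Ranking (highest first): 3, 1, 2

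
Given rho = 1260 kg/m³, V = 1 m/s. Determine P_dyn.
Formula: P_{dyn} = \frac{1}{2} \rho V^2
P_dyn = 0.5·1260·1²/1000 = 0.63 kPa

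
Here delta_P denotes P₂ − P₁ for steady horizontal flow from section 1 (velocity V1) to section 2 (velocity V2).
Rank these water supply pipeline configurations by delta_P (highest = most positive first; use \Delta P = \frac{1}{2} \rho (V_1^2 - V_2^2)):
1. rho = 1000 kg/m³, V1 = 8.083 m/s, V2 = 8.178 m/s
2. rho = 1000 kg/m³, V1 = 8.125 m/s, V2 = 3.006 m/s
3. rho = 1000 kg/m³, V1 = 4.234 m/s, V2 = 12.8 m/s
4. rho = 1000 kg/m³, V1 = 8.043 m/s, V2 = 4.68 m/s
Case 1: delta_P = -0.7724 kPa
Case 2: delta_P = 28.49 kPa
Case 3: delta_P = -72.96 kPa
Case 4: delta_P = 21.39 kPa
Ranking (highest first): 2, 4, 1, 3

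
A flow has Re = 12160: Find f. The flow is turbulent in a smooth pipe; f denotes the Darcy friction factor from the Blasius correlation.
Formula: f = \frac{0.316}{Re^{0.25}}
f = 0.316/12160^0.25 = 0.03009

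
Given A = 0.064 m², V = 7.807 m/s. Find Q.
Formula: Q = A V
Q = 0.064·7.807·1000 = 499.6 L/s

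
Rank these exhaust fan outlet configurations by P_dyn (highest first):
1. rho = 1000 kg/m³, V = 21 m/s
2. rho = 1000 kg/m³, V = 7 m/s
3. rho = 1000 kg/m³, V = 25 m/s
Case 1: P_dyn = 220.5 kPa
Case 2: P_dyn = 24.5 kPa
Case 3: P_dyn = 312.5 kPa
Ranking (highest first): 3, 1, 2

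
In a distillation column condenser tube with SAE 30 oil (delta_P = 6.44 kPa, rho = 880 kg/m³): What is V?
Formula: V = \sqrt{\frac{2 \Delta P}{\rho}}
V = √(2·(6.44·1000)/880) = 3.826 m/s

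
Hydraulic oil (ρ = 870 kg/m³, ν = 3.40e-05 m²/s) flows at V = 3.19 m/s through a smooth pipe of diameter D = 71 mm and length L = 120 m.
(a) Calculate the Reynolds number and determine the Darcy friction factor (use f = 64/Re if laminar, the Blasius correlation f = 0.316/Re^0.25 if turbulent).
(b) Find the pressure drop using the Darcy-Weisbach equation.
(a) Re = V·D/ν = 3.19·0.071/3.40e-05 = 6661.5 → turbulent (Re > 4000); f = 0.316/Re^0.25 = 0.316/6661.5^0.25 = 0.034978
(b) Darcy-Weisbach: ΔP = f·(L/D)·½ρV²/1000 = 0.034978·(120/0.071)·½·870·3.19²/1000 = 261.7 kPa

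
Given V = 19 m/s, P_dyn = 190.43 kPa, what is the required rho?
Formula: P_{dyn} = \frac{1}{2} \rho V^2
Substituting knowns: 190.43 = 0.5·rho·19²/1000
Solving for rho: rho = 2·(190.43·1000)/19² = 1055 kg/m³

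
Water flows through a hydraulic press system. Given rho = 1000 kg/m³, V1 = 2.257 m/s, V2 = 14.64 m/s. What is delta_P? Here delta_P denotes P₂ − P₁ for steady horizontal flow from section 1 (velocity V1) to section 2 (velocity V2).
Formula: \Delta P = \frac{1}{2} \rho (V_1^2 - V_2^2)
delta_P = 0.5·1000·(2.257² − 14.64²)/1000 = -104.6 kPa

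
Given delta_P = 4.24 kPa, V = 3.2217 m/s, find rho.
Formula: V = \sqrt{\frac{2 \Delta P}{\rho}}
Substituting knowns: 3.2217 = √(2·(4.24·1000)/rho)
Solving for rho: rho = 2·(4.24·1000)/3.2217² = 817 kg/m³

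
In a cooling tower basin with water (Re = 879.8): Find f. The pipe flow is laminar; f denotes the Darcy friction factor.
Formula: f = \frac{64}{Re}
f = 64/879.8 = 0.07274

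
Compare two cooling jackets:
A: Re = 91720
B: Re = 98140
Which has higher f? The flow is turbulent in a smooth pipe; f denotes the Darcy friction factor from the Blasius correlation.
f(A) = 0.01816, f(B) = 0.01785. Answer: A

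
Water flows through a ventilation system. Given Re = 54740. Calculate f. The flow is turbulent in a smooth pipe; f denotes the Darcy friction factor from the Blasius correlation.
Formula: f = \frac{0.316}{Re^{0.25}}
f = 0.316/54740^0.25 = 0.02066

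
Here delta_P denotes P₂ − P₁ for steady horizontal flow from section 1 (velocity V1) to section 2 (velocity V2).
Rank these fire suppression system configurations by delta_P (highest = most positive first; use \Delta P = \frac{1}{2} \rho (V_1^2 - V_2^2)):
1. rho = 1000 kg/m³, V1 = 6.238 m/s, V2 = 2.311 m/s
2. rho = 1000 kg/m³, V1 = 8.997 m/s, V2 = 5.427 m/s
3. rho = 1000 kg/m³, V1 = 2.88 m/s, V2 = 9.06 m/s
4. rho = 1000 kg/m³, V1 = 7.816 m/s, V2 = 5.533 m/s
Case 1: delta_P = 16.79 kPa
Case 2: delta_P = 25.75 kPa
Case 3: delta_P = -36.89 kPa
Case 4: delta_P = 15.24 kPa
Ranking (highest first): 2, 1, 4, 3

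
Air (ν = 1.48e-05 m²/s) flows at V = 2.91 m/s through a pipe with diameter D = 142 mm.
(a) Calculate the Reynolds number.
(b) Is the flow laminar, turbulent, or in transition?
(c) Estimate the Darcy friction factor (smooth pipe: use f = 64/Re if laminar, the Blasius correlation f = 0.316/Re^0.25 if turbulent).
(a) Re = V·D/ν = 2.91·0.142/1.48e-05 = 27920
(b) Flow regime: turbulent (Re > 4000)
(c) Friction factor: f = 0.316/Re^0.25 = 0.316/27920^0.25 = 0.02445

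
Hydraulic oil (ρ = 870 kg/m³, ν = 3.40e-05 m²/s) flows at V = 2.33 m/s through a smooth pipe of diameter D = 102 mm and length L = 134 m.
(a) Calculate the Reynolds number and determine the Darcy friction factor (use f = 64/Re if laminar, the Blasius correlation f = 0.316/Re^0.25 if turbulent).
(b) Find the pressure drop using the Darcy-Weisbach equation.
(a) Re = V·D/ν = 2.33·0.102/3.40e-05 = 6990 → turbulent (Re > 4000); f = 0.316/Re^0.25 = 0.316/6990^0.25 = 0.03456
(b) Darcy-Weisbach: ΔP = f·(L/D)·½ρV²/1000 = 0.03456·(134/0.102)·½·870·2.33²/1000 = 107.2 kPa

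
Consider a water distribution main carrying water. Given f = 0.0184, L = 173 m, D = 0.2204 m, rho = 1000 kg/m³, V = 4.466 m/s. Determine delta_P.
Formula: \Delta P = f \frac{L}{D} \frac{\rho V^2}{2}
delta_P = 0.0184·(173/0.2204)·0.5·1000·4.466²/1000 = 144 kPa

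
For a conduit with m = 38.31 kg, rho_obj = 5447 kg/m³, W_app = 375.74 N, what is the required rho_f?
Formula: W_{app} = mg\left(1 - \frac{\rho_f}{\rho_{obj}}\right)
Substituting knowns: 375.74 = 38.31·9.81·(1 − rho_f/5447)
Solving for rho_f: rho_f = 5447·(1 − 375.74/(38.31·9.81)) = 1.175 kg/m³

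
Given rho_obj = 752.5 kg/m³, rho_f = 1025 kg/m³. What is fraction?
Formula: f_{sub} = \frac{\rho_{obj}}{\rho_f}
fraction = 752.5/1025 = 0.7341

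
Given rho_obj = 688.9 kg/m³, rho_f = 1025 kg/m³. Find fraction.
Formula: f_{sub} = \frac{\rho_{obj}}{\rho_f}
fraction = 688.9/1025 = 0.6721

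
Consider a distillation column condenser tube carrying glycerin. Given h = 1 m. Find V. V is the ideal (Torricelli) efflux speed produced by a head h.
Formula: V = \sqrt{2 g h}
V = √(2·9.81·1) = 4.429 m/s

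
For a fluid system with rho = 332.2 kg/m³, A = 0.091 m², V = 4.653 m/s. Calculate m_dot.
Formula: \dot{m} = \rho A V
m_dot = 332.2·0.091·4.653 = 140.7 kg/s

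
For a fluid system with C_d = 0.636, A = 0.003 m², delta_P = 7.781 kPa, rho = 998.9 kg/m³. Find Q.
Formula: Q = C_d A \sqrt{\frac{2 \Delta P}{\rho}}
Q = 0.636·0.003·√(2·(7.781·1000)/998.9)·1000 = 7.531 L/s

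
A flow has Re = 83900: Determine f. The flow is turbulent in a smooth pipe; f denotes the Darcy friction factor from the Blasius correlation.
Formula: f = \frac{0.316}{Re^{0.25}}
f = 0.316/83900^0.25 = 0.01857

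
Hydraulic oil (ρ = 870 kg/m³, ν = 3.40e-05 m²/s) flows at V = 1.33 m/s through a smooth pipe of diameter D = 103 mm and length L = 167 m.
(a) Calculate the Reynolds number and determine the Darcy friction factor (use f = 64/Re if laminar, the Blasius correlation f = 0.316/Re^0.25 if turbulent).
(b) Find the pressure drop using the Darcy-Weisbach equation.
(a) Re = V·D/ν = 1.33·0.103/3.40e-05 = 4029.1 → turbulent (Re > 4000); f = 0.316/Re^0.25 = 0.316/4029.1^0.25 = 0.039663
(b) Darcy-Weisbach: ΔP = f·(L/D)·½ρV²/1000 = 0.039663·(167/0.103)·½·870·1.33²/1000 = 49.48 kPa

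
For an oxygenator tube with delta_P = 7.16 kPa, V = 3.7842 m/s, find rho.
Formula: V = \sqrt{\frac{2 \Delta P}{\rho}}
Substituting knowns: 3.7842 = √(2·(7.16·1000)/rho)
Solving for rho: rho = 2·(7.16·1000)/3.7842² = 1000 kg/m³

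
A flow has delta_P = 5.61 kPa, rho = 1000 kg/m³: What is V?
Formula: V = \sqrt{\frac{2 \Delta P}{\rho}}
V = √(2·(5.61·1000)/1000) = 3.35 m/s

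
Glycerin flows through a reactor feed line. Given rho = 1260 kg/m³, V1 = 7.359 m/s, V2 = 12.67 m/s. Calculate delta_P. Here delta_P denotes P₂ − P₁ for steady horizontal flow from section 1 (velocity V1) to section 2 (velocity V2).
Formula: \Delta P = \frac{1}{2} \rho (V_1^2 - V_2^2)
delta_P = 0.5·1260·(7.359² − 12.67²)/1000 = -67.02 kPa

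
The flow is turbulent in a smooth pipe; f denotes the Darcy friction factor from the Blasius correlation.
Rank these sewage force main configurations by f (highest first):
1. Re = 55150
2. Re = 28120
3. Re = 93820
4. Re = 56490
Case 1: f = 0.02062
Case 2: f = 0.0244
Case 3: f = 0.01806
Case 4: f = 0.0205
Ranking (highest first): 2, 1, 4, 3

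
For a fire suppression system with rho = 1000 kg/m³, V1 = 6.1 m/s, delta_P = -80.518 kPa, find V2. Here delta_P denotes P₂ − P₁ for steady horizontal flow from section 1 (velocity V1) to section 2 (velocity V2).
Formula: \Delta P = \frac{1}{2} \rho (V_1^2 - V_2^2)
Substituting knowns: -80.518 = 0.5·1000·(6.1² − V2²)/1000
Solving for V2: V2 = √(6.1² − 2·(-80.518·1000)/1000) = 14.08 m/s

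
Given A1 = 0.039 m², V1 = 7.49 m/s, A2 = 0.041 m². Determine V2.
Formula: V_2 = \frac{A_1 V_1}{A_2}
V2 = 0.039·7.49/0.041 = 7.125 m/s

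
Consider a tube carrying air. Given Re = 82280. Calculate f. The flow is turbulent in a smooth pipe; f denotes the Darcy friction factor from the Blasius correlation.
Formula: f = \frac{0.316}{Re^{0.25}}
f = 0.316/82280^0.25 = 0.01866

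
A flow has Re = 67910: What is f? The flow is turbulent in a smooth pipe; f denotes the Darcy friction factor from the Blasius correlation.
Formula: f = \frac{0.316}{Re^{0.25}}
f = 0.316/67910^0.25 = 0.01958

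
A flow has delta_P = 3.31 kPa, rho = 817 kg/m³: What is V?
Formula: V = \sqrt{\frac{2 \Delta P}{\rho}}
V = √(2·(3.31·1000)/817) = 2.847 m/s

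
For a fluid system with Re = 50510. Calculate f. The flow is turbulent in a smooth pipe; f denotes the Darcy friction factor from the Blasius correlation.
Formula: f = \frac{0.316}{Re^{0.25}}
f = 0.316/50510^0.25 = 0.02108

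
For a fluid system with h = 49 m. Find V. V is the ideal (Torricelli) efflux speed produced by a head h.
Formula: V = \sqrt{2 g h}
V = √(2·9.81·49) = 31.01 m/s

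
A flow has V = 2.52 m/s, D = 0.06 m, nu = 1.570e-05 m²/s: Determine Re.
Formula: Re = \frac{V D}{\nu}
Re = 2.52·0.06/1.570e-05 = 9631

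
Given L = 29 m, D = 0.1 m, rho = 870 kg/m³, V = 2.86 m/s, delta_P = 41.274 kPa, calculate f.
Formula: \Delta P = f \frac{L}{D} \frac{\rho V^2}{2}
Substituting knowns: 41.274 = f·(29/0.1)·0.5·870·2.86²/1000
Solving for f: f = (41.274·1000)/((29/0.1)·0.5·870·2.86²) = 0.04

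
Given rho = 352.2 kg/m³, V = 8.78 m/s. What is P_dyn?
Formula: P_{dyn} = \frac{1}{2} \rho V^2
P_dyn = 0.5·352.2·8.78²/1000 = 13.58 kPa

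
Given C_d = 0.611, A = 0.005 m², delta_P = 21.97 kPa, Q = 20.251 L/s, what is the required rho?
Formula: Q = C_d A \sqrt{\frac{2 \Delta P}{\rho}}
Substituting knowns: 20.251 = 0.611·0.005·√(2·(21.97·1000)/rho)·1000
Solving for rho: rho = 2·(21.97·1000)/((20.251/1000)/(0.611·0.005))² = 1000 kg/m³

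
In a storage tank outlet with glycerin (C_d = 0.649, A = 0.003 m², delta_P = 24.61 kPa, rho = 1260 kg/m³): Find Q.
Formula: Q = C_d A \sqrt{\frac{2 \Delta P}{\rho}}
Q = 0.649·0.003·√(2·(24.61·1000)/1260)·1000 = 12.17 L/s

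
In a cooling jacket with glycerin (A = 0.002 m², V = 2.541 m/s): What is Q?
Formula: Q = A V
Q = 0.002·2.541·1000 = 5.082 L/s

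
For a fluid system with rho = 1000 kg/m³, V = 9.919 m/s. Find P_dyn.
Formula: P_{dyn} = \frac{1}{2} \rho V^2
P_dyn = 0.5·1000·9.919²/1000 = 49.19 kPa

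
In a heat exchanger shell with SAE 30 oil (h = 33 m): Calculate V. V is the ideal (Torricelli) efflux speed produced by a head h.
Formula: V = \sqrt{2 g h}
V = √(2·9.81·33) = 25.45 m/s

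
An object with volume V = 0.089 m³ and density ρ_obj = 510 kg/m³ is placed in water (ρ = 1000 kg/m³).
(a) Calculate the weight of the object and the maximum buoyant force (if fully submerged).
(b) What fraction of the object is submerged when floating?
(a) W=rho_obj*g*V=510*9.81*0.089=445.3 N; F_B(max)=rho*g*V=1000*9.81*0.089=873.1 N
(b) Floating fraction=rho_obj/rho=510/1000=0.510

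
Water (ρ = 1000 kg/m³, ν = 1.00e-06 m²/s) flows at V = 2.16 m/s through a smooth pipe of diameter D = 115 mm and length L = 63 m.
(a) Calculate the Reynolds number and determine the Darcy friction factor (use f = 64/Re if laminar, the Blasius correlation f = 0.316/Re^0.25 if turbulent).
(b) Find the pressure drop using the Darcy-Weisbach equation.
(a) Re = V·D/ν = 2.16·0.115/1.00e-06 = 248400 → turbulent (Re > 4000); f = 0.316/Re^0.25 = 0.316/248400^0.25 = 0.014155 (Blasius is strictly valid for Re ≲ 1e5; used here as the smooth-pipe estimate the problem specifies)
(b) Darcy-Weisbach: ΔP = f·(L/D)·½ρV²/1000 = 0.014155·(63/0.115)·½·1000·2.16²/1000 = 18.09 kPa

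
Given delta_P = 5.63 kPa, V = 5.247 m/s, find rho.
Formula: V = \sqrt{\frac{2 \Delta P}{\rho}}
Substituting knowns: 5.247 = √(2·(5.63·1000)/rho)
Solving for rho: rho = 2·(5.63·1000)/5.247² = 409 kg/m³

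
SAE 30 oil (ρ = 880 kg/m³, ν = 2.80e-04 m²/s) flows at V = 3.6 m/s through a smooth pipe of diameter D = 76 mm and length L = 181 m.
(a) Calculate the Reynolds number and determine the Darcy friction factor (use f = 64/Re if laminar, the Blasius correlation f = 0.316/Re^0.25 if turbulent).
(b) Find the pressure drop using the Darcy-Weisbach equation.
(a) Re = V·D/ν = 3.6·0.076/2.80e-04 = 977.14 → laminar (Re < 2300); f = 64/Re = 64/977.14 = 0.065497
(b) Darcy-Weisbach: ΔP = f·(L/D)·½ρV²/1000 = 0.065497·(181/0.076)·½·880·3.6²/1000 = 889.5 kPa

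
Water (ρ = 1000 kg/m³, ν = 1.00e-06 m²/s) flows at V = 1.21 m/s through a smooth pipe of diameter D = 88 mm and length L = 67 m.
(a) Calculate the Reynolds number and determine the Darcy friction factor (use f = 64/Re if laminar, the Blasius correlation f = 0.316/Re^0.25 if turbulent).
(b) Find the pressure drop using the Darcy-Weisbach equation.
(a) Re = V·D/ν = 1.21·0.088/1.00e-06 = 106480 → turbulent (Re > 4000); f = 0.316/Re^0.25 = 0.316/106480^0.25 = 0.017493 (Blasius is strictly valid for Re ≲ 1e5; used here as the smooth-pipe estimate the problem specifies)
(b) Darcy-Weisbach: ΔP = f·(L/D)·½ρV²/1000 = 0.017493·(67/0.088)·½·1000·1.21²/1000 = 9.75 kPa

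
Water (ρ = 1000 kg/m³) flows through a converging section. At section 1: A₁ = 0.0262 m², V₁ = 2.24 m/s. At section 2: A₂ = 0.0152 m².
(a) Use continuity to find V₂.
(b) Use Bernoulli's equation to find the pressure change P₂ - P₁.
(a) Continuity: A₁V₁=A₂V₂ -> V₂=A₁V₁/A₂=0.0262*2.24/0.0152=3.86 m/s
(b) Bernoulli: P₂-P₁=0.5*rho*(V₁^2-V₂^2)/1000=0.5*1000*(2.24^2-3.86^2)/1000=-4.941 kPa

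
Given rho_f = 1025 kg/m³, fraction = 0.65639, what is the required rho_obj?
Formula: f_{sub} = \frac{\rho_{obj}}{\rho_f}
Substituting knowns: 0.65639 = rho_obj/1025
Solving for rho_obj: rho_obj = 0.65639·1025 = 672.8 kg/m³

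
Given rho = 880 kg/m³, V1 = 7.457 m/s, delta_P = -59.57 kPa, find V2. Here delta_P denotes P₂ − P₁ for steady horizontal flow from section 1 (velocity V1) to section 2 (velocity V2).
Formula: \Delta P = \frac{1}{2} \rho (V_1^2 - V_2^2)
Substituting knowns: -59.57 = 0.5·880·(7.457² − V2²)/1000
Solving for V2: V2 = √(7.457² − 2·(-59.57·1000)/880) = 13.82 m/s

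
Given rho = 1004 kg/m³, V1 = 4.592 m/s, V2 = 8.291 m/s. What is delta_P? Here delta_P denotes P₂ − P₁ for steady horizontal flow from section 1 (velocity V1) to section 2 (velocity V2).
Formula: \Delta P = \frac{1}{2} \rho (V_1^2 - V_2^2)
delta_P = 0.5·1004·(4.592² − 8.291²)/1000 = -23.92 kPa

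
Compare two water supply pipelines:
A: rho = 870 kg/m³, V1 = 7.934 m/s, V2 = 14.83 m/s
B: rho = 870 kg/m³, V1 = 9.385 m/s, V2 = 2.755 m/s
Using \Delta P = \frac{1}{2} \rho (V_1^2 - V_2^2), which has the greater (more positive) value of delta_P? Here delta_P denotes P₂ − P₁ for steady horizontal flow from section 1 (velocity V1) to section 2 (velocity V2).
delta_P(A) = -68.29 kPa, delta_P(B) = 35.01 kPa. Answer: B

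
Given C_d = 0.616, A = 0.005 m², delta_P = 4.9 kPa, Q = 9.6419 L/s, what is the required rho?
Formula: Q = C_d A \sqrt{\frac{2 \Delta P}{\rho}}
Substituting knowns: 9.6419 = 0.616·0.005·√(2·(4.9·1000)/rho)·1000
Solving for rho: rho = 2·(4.9·1000)/((9.6419/1000)/(0.616·0.005))² = 1000 kg/m³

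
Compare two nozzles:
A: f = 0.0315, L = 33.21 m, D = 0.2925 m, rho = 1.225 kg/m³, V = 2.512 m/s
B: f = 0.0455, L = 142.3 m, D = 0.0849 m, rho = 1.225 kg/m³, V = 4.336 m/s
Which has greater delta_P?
delta_P(A) = 0.01382 kPa, delta_P(B) = 0.8782 kPa. Answer: B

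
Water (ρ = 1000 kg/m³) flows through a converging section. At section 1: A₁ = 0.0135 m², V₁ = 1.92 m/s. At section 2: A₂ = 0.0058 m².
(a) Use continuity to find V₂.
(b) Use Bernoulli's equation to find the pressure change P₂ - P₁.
(a) Continuity: A₁V₁=A₂V₂ -> V₂=A₁V₁/A₂=0.0135*1.92/0.0058=4.47 m/s
(b) Bernoulli: P₂-P₁=0.5*rho*(V₁^2-V₂^2)/1000=0.5*1000*(1.92^2-4.47^2)/1000=-8.147 kPa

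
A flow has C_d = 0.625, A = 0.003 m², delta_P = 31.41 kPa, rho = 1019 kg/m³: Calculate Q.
Formula: Q = C_d A \sqrt{\frac{2 \Delta P}{\rho}}
Q = 0.625·0.003·√(2·(31.41·1000)/1019)·1000 = 14.72 L/s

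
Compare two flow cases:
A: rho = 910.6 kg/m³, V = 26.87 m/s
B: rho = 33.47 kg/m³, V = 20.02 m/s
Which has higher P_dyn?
P_dyn(A) = 328.7 kPa, P_dyn(B) = 6.707 kPa. Answer: A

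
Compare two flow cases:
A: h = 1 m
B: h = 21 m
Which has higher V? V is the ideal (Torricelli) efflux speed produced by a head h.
V(A) = 4.429 m/s, V(B) = 20.3 m/s. Answer: B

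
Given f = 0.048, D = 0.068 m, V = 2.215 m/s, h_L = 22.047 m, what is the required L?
Formula: h_L = f \frac{L}{D} \frac{V^2}{2g}
Substituting knowns: 22.047 = 0.048·(L/0.068)·2.215²/(2·9.81)
Solving for L: L = 22.047·2·9.81·0.068/(0.048·2.215²) = 124.9 m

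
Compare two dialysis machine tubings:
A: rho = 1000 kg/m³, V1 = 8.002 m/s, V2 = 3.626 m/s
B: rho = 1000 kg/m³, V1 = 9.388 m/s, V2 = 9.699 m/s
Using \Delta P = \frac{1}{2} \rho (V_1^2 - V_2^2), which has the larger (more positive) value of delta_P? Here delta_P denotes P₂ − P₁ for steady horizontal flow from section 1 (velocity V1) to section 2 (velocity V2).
delta_P(A) = 25.44 kPa, delta_P(B) = -2.968 kPa. Answer: A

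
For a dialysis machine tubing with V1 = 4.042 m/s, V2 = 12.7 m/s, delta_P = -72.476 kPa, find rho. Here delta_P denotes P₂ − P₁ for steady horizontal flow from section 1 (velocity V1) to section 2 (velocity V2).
Formula: \Delta P = \frac{1}{2} \rho (V_1^2 - V_2^2)
Substituting knowns: -72.476 = 0.5·rho·(4.042² − 12.7²)/1000
Solving for rho: rho = 2·(-72.476·1000)/(4.042² − 12.7²) = 1000 kg/m³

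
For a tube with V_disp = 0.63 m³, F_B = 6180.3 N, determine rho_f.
Formula: F_B = \rho_f g V_{disp}
Substituting knowns: 6180.3 = rho_f·9.81·0.63
Solving for rho_f: rho_f = 6180.3/(9.81·0.63) = 1000 kg/m³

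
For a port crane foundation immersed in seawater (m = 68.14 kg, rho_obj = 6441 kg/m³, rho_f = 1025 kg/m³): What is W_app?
Formula: W_{app} = mg\left(1 - \frac{\rho_f}{\rho_{obj}}\right)
W_app = 68.14·9.81·(1 − 1025/6441) = 562.1 N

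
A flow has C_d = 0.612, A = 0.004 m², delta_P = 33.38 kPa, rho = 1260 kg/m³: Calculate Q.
Formula: Q = C_d A \sqrt{\frac{2 \Delta P}{\rho}}
Q = 0.612·0.004·√(2·(33.38·1000)/1260)·1000 = 17.82 L/s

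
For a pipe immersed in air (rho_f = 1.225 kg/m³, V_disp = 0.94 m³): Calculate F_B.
Formula: F_B = \rho_f g V_{disp}
F_B = 1.225·9.81·0.94 = 11.3 N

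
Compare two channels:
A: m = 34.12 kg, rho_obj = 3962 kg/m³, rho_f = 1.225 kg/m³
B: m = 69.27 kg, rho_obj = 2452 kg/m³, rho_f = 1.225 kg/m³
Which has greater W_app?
W_app(A) = 334.6 N, W_app(B) = 679.2 N. Answer: B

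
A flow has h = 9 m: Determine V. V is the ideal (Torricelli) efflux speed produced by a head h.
Formula: V = \sqrt{2 g h}
V = √(2·9.81·9) = 13.29 m/s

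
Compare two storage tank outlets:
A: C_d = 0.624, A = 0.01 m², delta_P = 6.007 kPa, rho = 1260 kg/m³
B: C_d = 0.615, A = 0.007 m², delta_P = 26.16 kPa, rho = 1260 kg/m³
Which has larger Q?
Q(A) = 19.27 L/s, Q(B) = 27.74 L/s. Answer: B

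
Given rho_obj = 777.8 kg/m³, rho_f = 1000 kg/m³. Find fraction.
Formula: f_{sub} = \frac{\rho_{obj}}{\rho_f}
fraction = 777.8/1000 = 0.7778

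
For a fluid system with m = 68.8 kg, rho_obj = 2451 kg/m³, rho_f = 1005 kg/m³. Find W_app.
Formula: W_{app} = mg\left(1 - \frac{\rho_f}{\rho_{obj}}\right)
W_app = 68.8·9.81·(1 − 1005/2451) = 398.2 N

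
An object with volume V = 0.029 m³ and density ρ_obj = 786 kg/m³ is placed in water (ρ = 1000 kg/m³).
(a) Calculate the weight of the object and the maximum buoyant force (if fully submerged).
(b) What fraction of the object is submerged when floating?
(a) W=rho_obj*g*V=786*9.81*0.029=223.6 N; F_B(max)=rho*g*V=1000*9.81*0.029=284.5 N
(b) Floating fraction=rho_obj/rho=786/1000=0.786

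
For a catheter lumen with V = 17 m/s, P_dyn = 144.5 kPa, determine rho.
Formula: P_{dyn} = \frac{1}{2} \rho V^2
Substituting knowns: 144.5 = 0.5·rho·17²/1000
Solving for rho: rho = 2·(144.5·1000)/17² = 1000 kg/m³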